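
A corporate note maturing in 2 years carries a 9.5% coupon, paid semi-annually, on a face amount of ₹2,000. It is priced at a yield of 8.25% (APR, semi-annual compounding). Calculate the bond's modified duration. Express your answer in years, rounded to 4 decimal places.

Periodic yield y = 0.04125. First find Macaulay duration:
  t   CF        PV=CF/(1+0.04125)^t    t·PV
  1        95.00        91.2365        91.2365
  2        95.00        87.6221       175.2442
  3        95.00        84.1509       252.4526
  4     2,095.00     1,782.2309     7,128.9236
  Σ                  2,045.2403     7,647.8569
P = 2,045.2403; Macaulay duration = 7,647.8569 / 2,045.2403 = 3.73934 half-year periods = 1.86967 years.
Modified duration = D_Mac / (1 + y) = 1.86967 / 1.04125 = 1.79560 years.

1.7956 years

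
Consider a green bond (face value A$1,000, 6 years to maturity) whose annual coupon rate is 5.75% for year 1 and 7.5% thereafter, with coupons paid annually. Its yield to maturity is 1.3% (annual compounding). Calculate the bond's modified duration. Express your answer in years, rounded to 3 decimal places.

Periodic yield y = 0.013. First find Macaulay duration:
  t   CF        PV=CF/(1+0.013)^t    t·PV
  1        57.50        56.7621        56.7621
  2        75.00        73.0874       146.1748
  3        75.00        72.1494       216.4483
  4        75.00        71.2235       284.8941
  5        75.00        70.3095       351.5475
  6     1,075.00       994.8367     5,969.0201
  Σ                  1,338.3686     7,024.8469
P = 1,338.3686; Macaulay duration = 7,024.8469 / 1,338.3686 = 5.24881 years.
Modified duration = D_Mac / (1 + y) = 5.24881 / 1.013 = 5.18145 years.

5.181 years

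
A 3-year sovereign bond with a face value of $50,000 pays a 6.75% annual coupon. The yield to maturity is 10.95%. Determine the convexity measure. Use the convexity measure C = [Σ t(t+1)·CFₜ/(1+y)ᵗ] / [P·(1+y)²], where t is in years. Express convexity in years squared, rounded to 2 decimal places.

8.90

With y = 0.1095:
  t   CF        PV=CF/(1+0.1095)^t    t·PV        t(t+1)·PV
  1     3,375.00     3,041.9108     3,041.9108       6,083.8215
  2     3,375.00     2,741.6952     5,483.3903      16,450.1709
  3    53,375.00    39,080.1272   117,240.3815     468,961.5261
  Σ                 44,863.7331   125,765.6826     491,495.5185
P = 44,863.7331.
Convexity = Σ t(t+1)·PV / [P·(1+y)²] = 491,495.5185 / (44,863.7331 × 1.230990) = 8.89958.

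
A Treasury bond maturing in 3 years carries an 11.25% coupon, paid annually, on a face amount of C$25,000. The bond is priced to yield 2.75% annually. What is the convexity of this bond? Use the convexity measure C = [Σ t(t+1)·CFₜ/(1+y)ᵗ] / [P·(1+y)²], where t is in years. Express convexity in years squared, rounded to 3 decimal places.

10.043

With y = 0.0275:
  t   CF        PV=CF/(1+0.0275)^t    t·PV        t(t+1)·PV
  1     2,812.50     2,737.2263     2,737.2263       5,474.4526
  2     2,812.50     2,663.9672     5,327.9344      15,983.8031
  3    27,812.50    25,638.6136    76,915.8407     307,663.3629
  Σ                 31,039.8070    84,981.0014     329,121.6185
P = 31,039.8070.
Convexity = Σ t(t+1)·PV / [P·(1+y)²] = 329,121.6185 / (31,039.8070 × 1.055756) = 10.04324.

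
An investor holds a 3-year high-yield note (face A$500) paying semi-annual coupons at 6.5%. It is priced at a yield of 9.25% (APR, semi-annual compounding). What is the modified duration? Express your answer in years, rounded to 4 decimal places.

Periodic yield y = 0.04625. First find Macaulay duration:
  t   CF        PV=CF/(1+0.04625)^t    t·PV
  1        16.25        15.5317        15.5317
  2        16.25        14.8451        29.6902
  3        16.25        14.1888        42.5665
  4        16.25        13.5616        54.2465
  5        16.25        12.9621        64.8106
  6       516.25       393.5929     2,361.5573
  Σ                    464.6822     2,568.4027
P = 464.6822; Macaulay duration = 2,568.4027 / 464.6822 = 5.52722 half-year periods = 2.76361 years.
Modified duration = D_Mac / (1 + y) = 2.76361 / 1.04625 = 2.64145 years.

2.6414 years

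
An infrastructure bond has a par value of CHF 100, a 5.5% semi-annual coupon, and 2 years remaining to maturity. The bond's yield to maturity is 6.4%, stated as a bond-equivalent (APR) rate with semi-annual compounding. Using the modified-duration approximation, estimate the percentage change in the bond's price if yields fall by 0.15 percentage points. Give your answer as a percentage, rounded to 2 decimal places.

Periodic yield y = 0.032. Modified duration first:
  t   CF        PV=CF/(1+0.032)^t    t·PV
  1         2.75         2.6647         2.6647
  2         2.75         2.5821         5.1642
  3         2.75         2.5020         7.5061
  4       102.75        90.5864       362.3456
  Σ                     98.3353       377.6807
P = 98.3353; D_Mac = 3.84074 half-year periods = 1.92037 yrs; D_mod = 1.92037/(1+0.032) = 1.86083 yrs.
ΔP/P ≈ -D_mod · Δy = -1.86083 × (-0.0015) = +0.002791 = +0.2791%.

+0.28%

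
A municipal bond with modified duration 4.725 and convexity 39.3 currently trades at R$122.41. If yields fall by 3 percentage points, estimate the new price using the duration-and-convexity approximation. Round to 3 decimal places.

R$141.926

Duration effect: -D_mod·Δy = -4.725 × (-0.03) = +0.141750
Convexity effect: ½·C·(Δy)² = 0.5 × 39.3 × (-0.03)² = +0.0176850
ΔP/P ≈ +0.141750 + 0.0176850 = +0.159435
New price ≈ 122.41 × (1 + 0.159435) = 141.92643835.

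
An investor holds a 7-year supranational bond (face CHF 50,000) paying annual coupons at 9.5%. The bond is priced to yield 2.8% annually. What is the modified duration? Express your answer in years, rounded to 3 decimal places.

Periodic yield y = 0.028. First find Macaulay duration:
  t   CF        PV=CF/(1+0.028)^t    t·PV
  1     4,750.00     4,620.6226     4,620.6226
  2     4,750.00     4,494.7690     8,989.5381
  3     4,750.00     4,372.3434    13,117.0303
  4     4,750.00     4,253.2524    17,013.0094
  5     4,750.00     4,137.4050    20,687.0251
  6     4,750.00     4,024.7130    24,148.2783
  7    54,750.00    45,126.5696   315,885.9872
  Σ                 71,029.6750   404,461.4909
P = 71,029.6750; Macaulay duration = 404,461.4909 / 71,029.6750 = 5.69426 years.
Modified duration = D_Mac / (1 + y) = 5.69426 / 1.028 = 5.53916 years.

5.539 years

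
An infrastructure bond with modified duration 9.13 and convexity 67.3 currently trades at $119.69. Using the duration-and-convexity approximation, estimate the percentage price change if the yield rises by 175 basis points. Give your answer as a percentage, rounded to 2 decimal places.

-14.95%

Duration effect: -D_mod·Δy = -9.13 × (+0.0175) = -0.159775
Convexity effect: ½·C·(Δy)² = 0.5 × 67.3 × (0.0175)² = +0.0103053125
ΔP/P ≈ -0.159775 + 0.0103053125 = -0.1494696875
= -14.94696875%.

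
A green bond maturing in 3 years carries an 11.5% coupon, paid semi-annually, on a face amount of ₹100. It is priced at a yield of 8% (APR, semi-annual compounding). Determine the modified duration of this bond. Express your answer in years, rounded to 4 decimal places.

2.5376 years

Periodic yield y = 0.04. First find Macaulay duration:
  t   CF        PV=CF/(1+0.04)^t    t·PV
  1         5.75         5.5288         5.5288
  2         5.75         5.3162        10.6324
  3         5.75         5.1117        15.3352
  4         5.75         4.9151        19.6605
  5         5.75         4.7261        23.6304
  6       105.75        83.5758       501.4546
  Σ                    109.1737       576.2419
P = 109.1737; Macaulay duration = 576.2419 / 109.1737 = 5.27821 half-year periods = 2.63910 years.
Modified duration = D_Mac / (1 + y) = 2.63910 / 1.04 = 2.53760 years.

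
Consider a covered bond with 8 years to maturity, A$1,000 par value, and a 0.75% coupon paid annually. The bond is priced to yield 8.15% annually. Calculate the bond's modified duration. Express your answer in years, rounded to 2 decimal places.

Periodic yield y = 0.0815. First find Macaulay duration:
  t   CF        PV=CF/(1+0.0815)^t    t·PV
  1         7.50         6.9348         6.9348
  2         7.50         6.4122        12.8244
  3         7.50         5.9290        17.7870
  4         7.50         5.4822        21.9288
  5         7.50         5.0691        25.3454
  6         7.50         4.6871        28.1225
  7         7.50         4.3339        30.3371
  8     1,007.50       538.3105     4,306.4841
  Σ                    577.1588     4,449.7641
P = 577.1588; Macaulay duration = 4,449.7641 / 577.1588 = 7.70977 years.
Modified duration = D_Mac / (1 + y) = 7.70977 / 1.0815 = 7.12878 years.

7.13 years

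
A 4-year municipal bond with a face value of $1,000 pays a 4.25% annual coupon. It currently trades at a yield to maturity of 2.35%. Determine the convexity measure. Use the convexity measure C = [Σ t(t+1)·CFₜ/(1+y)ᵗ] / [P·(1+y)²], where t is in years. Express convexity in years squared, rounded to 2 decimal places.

With y = 0.0235:
  t   CF        PV=CF/(1+0.0235)^t    t·PV        t(t+1)·PV
  1        42.50        41.5242        41.5242          83.0484
  2        42.50        40.5708        81.1415         243.4246
  3        42.50        39.6392       118.9177         475.6710
  4     1,042.50       950.0023     3,800.0094      19,000.0468
  Σ                  1,071.7365     4,041.5928      19,802.1908
P = 1,071.7365.
Convexity = Σ t(t+1)·PV / [P·(1+y)²] = 19,802.1908 / (1,071.7365 × 1.047552) = 17.63801.

17.64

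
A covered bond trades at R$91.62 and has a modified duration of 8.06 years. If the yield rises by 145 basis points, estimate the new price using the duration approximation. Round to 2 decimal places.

R$80.91

Duration approximation: ΔP/P ≈ -D_mod · Δy = -8.06 × (+0.0145) = -0.116870.
New price ≈ 91.62 × (1 - 0.116870) = 80.9123706.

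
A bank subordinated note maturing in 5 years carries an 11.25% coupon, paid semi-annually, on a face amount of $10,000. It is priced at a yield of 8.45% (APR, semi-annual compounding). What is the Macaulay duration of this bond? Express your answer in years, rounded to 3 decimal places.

Periodic yield y = 0.04225. Discount each cash flow and weight by its period:
  t   CF        PV=CF/(1+0.04225)^t    t·PV
  1       562.50       539.6978       539.6978
  2       562.50       517.8199     1,035.6398
  3       562.50       496.8289     1,490.4866
  4       562.50       476.6888     1,906.7550
  5       562.50       457.3651     2,286.8254
  6       562.50       438.8247     2,632.9484
  7       562.50       421.0360     2,947.2518
  8       562.50       403.9683     3,231.7465
  9       562.50       387.5925     3,488.3327
  10   10,562.50     6,983.0907    69,830.9072
  Σ                 11,122.9126    89,390.5912
Price P = Σ PV = 11,122.9126.
Macaulay duration = Σ(t·PV) / P = 89,390.5912 / 11,122.9126 = 8.03662 half-year periods.
In years: 8.03662 / 2 = 4.01831 years.

4.018 years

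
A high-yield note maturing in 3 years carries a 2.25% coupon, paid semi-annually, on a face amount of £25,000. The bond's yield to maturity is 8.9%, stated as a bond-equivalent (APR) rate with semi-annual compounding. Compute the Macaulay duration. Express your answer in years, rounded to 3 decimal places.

Periodic yield y = 0.0445. Discount each cash flow and weight by its period:
  t   CF        PV=CF/(1+0.0445)^t    t·PV
  1       281.25       269.2676       269.2676
  2       281.25       257.7957       515.5914
  3       281.25       246.8125       740.4376
  4       281.25       236.2973       945.1892
  5       281.25       226.2301     1,131.1503
  6    25,281.25    19,469.1897   116,815.1384
  Σ                 20,705.5929   120,416.7744
Price P = Σ PV = 20,705.5929.
Macaulay duration = Σ(t·PV) / P = 120,416.7744 / 20,705.5929 = 5.81566 half-year periods.
In years: 5.81566 / 2 = 2.90783 years.

2.908 years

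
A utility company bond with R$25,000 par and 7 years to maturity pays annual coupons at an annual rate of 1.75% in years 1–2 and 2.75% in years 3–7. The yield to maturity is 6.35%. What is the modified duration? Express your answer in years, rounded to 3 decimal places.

6.112 years

Periodic yield y = 0.0635. First find Macaulay duration:
  t   CF        PV=CF/(1+0.0635)^t    t·PV
  1       437.50       411.3775       411.3775
  2       437.50       386.8148       773.6296
  3       687.50       571.5579     1,714.6737
  4       687.50       537.4310     2,149.7241
  5       687.50       505.3418     2,526.7090
  6       687.50       475.1686     2,851.0116
  7    25,687.50    16,693.9604   116,857.7230
  Σ                 19,581.6520   127,284.8484
P = 19,581.6520; Macaulay duration = 127,284.8484 / 19,581.6520 = 6.50021 years.
Modified duration = D_Mac / (1 + y) = 6.50021 / 1.0635 = 6.11209 years.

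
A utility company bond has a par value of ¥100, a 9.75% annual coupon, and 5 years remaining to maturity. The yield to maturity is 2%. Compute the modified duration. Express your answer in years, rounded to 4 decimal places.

Periodic yield y = 0.02. First find Macaulay duration:
  t   CF        PV=CF/(1+0.02)^t    t·PV
  1         9.75         9.5588         9.5588
  2         9.75         9.3714        18.7428
  3         9.75         9.1876        27.5629
  4         9.75         9.0075        36.0300
  5       109.75        99.4040       497.0198
  Σ                    136.5293       588.9143
P = 136.5293; Macaulay duration = 588.9143 / 136.5293 = 4.31346 years.
Modified duration = D_Mac / (1 + y) = 4.31346 / 1.02 = 4.22889 years.

4.2289 years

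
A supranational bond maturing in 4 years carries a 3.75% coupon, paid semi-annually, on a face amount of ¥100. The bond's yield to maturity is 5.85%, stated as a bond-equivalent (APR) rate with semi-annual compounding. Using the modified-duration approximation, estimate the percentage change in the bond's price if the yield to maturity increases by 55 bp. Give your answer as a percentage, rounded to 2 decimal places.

-2.00%

Periodic yield y = 0.02925. Modified duration first:
  t   CF        PV=CF/(1+0.02925)^t    t·PV
  1        1.875         1.8217         1.8217
  2        1.875         1.7699         3.5399
  3        1.875         1.7196         5.1589
  4        1.875         1.6708         6.6831
  5        1.875         1.6233         8.1165
  6        1.875         1.5772         9.4630
  7        1.875         1.5323        10.7264
  8      101.875        80.8911       647.1286
  Σ                     92.6059       692.6381
P = 92.6059; D_Mac = 7.47941 half-year periods = 3.73971 yrs; D_mod = 3.73971/(1+0.02925) = 3.63343 yrs.
ΔP/P ≈ -D_mod · Δy = -3.63343 × (+0.0055) = -0.019984 = -1.9984%.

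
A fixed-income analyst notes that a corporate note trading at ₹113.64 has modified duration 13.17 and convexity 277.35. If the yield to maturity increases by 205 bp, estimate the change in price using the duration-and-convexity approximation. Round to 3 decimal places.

-₹24.058

Duration effect: -D_mod·Δy = -13.17 × (+0.0205) = -0.269985
Convexity effect: ½·C·(Δy)² = 0.5 × 277.35 × (0.0205)² = +0.05827816875
ΔP/P ≈ -0.269985 + 0.05827816875 = -0.21170683125
ΔP ≈ 113.64 × (-0.21170683125) = -24.05836430325.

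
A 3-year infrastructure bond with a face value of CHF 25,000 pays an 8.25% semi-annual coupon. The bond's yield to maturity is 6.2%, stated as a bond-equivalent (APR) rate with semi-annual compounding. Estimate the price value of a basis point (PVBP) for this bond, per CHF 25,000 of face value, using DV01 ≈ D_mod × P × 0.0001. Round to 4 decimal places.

CHF 6.9780

Periodic yield y = 0.031.
  t   CF        PV=CF/(1+0.031)^t    t·PV
  1     1,031.25     1,000.2425     1,000.2425
  2     1,031.25       970.1673     1,940.3346
  3     1,031.25       940.9964     2,822.9892
  4     1,031.25       912.7026     3,650.8105
  5     1,031.25       885.2596     4,426.2979
  6    26,031.25    21,674.1977   130,045.1865
  Σ                 26,383.5661   143,885.8612
P = 26,383.5661; D_Mac = 5.45362 half-year periods = 2.72681 yrs; D_mod = 2.64482 yrs.
DV01 ≈ 2.64482 × 26,383.5661 × 0.0001 = 6.977976.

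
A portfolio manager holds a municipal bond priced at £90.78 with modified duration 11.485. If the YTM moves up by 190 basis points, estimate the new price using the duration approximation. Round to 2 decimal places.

£70.97

Duration approximation: ΔP/P ≈ -D_mod · Δy = -11.485 × (+0.019) = -0.218215.
New price ≈ 90.78 × (1 - 0.218215) = 70.9704423.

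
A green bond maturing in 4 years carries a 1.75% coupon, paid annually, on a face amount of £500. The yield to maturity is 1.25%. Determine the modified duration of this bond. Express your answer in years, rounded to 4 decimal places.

3.8510 years

Periodic yield y = 0.0125. First find Macaulay duration:
  t   CF        PV=CF/(1+0.0125)^t    t·PV
  1         8.75         8.6420         8.6420
  2         8.75         8.5353        17.0706
  3         8.75         8.4299        25.2897
  4       508.75       484.0880     1,936.3519
  Σ                    509.6951     1,987.3542
P = 509.6951; Macaulay duration = 1,987.3542 / 509.6951 = 3.89910 years.
Modified duration = D_Mac / (1 + y) = 3.89910 / 1.0125 = 3.85097 years.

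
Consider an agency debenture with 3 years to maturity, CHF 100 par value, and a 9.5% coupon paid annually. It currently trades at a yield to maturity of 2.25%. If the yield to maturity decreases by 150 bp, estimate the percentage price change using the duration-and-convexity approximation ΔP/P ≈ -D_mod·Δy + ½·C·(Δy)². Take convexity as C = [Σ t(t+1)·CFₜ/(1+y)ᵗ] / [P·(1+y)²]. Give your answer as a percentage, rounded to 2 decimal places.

With y = 0.0225:
  t   CF        PV=CF/(1+0.0225)^t    t·PV        t(t+1)·PV
  1         9.50         9.2910         9.2910          18.5819
  2         9.50         9.0865        18.1730          54.5190
  3       109.50       102.4293       307.2879       1,229.1515
  Σ                    120.8068       334.7518       1,302.2524
P = 120.8068; D_Mac = 2.77097 yrs; D_mod = 2.70999 yrs; C = 10.31044.
Duration effect: -2.70999 × (-0.015) = +0.040650
Convexity effect: 0.5 × 10.31044 × (-0.015)² = +0.0011599
ΔP/P ≈ +0.040650 + 0.0011599 = +0.041810 = +4.1810%.

+4.18%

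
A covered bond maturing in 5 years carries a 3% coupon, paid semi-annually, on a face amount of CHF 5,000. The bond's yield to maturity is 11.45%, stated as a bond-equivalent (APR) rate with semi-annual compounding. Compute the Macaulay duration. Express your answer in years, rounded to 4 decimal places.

4.5953 years

Periodic yield y = 0.05725. Discount each cash flow and weight by its period:
  t   CF        PV=CF/(1+0.05725)^t    t·PV
  1        75.00        70.9388        70.9388
  2        75.00        67.0974       134.1949
  3        75.00        63.4641       190.3923
  4        75.00        60.0275       240.1101
  5        75.00        56.7770       283.8852
  6        75.00        53.7026       322.2154
  7        75.00        50.7946       355.5621
  8        75.00        48.0441       384.3525
  9        75.00        45.4425       408.9823
  10    5,075.00     2,908.4333    29,084.3330
  Σ                  3,424.7219    31,474.9666
Price P = Σ PV = 3,424.7219.
Macaulay duration = Σ(t·PV) / P = 31,474.9666 / 3,424.7219 = 9.19052 half-year periods.
In years: 9.19052 / 2 = 4.59526 years.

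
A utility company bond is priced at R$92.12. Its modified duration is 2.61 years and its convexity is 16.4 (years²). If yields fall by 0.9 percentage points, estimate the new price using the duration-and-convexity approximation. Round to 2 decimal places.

R$94.35

Duration effect: -D_mod·Δy = -2.61 × (-0.009) = +0.023490
Convexity effect: ½·C·(Δy)² = 0.5 × 16.4 × (-0.009)² = +0.0006642
ΔP/P ≈ +0.023490 + 0.0006642 = +0.0241542
New price ≈ 92.12 × (1 + 0.0241542) = 94.345084904.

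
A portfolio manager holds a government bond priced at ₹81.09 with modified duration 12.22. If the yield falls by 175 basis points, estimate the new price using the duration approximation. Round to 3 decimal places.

Duration approximation: ΔP/P ≈ -D_mod · Δy = -12.22 × (-0.0175) = +0.213850.
New price ≈ 81.09 × (1 + 0.213850) = 98.4310965.

₹98.431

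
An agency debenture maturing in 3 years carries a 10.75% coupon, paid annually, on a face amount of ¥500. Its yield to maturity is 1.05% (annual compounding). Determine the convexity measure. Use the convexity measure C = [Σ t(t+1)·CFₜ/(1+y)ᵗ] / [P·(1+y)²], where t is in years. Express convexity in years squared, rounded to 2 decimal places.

With y = 0.0105:
  t   CF        PV=CF/(1+0.0105)^t    t·PV        t(t+1)·PV
  1        53.75        53.1915        53.1915         106.3830
  2        53.75        52.6388       105.2776         315.8327
  3       553.75       536.6669     1,610.0006       6,440.0024
  Σ                    642.4971     1,768.4697       6,862.2181
P = 642.4971.
Convexity = Σ t(t+1)·PV / [P·(1+y)²] = 6,862.2181 / (642.4971 × 1.021110) = 10.45974.

10.46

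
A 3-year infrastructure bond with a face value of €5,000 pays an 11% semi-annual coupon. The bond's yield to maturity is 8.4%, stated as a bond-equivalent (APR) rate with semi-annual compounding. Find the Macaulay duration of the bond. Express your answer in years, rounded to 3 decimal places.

2.649 years

Periodic yield y = 0.042. Discount each cash flow and weight by its period:
  t   CF        PV=CF/(1+0.042)^t    t·PV
  1       275.00       263.9155       263.9155
  2       275.00       253.2779       506.5558
  3       275.00       243.0690       729.2069
  4       275.00       233.2716       933.0863
  5       275.00       223.8691     1,119.3454
  6     5,275.00     4,121.1284    24,726.7706
  Σ                  5,338.5315    28,278.8805
Price P = Σ PV = 5,338.5315.
Macaulay duration = Σ(t·PV) / P = 28,278.8805 / 5,338.5315 = 5.29713 half-year periods.
In years: 5.29713 / 2 = 2.64856 years.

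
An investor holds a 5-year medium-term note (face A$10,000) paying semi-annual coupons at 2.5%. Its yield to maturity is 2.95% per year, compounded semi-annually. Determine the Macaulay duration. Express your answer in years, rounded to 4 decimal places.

4.7277 years

Periodic yield y = 0.01475. Discount each cash flow and weight by its period:
  t   CF        PV=CF/(1+0.01475)^t    t·PV
  1       125.00       123.1831       123.1831
  2       125.00       121.3925       242.7850
  3       125.00       119.6280       358.8840
  4       125.00       117.8891       471.5565
  5       125.00       116.1755       580.8777
  6       125.00       114.4869       686.9212
  7       125.00       112.8227       789.7591
  8       125.00       111.1828       889.4622
  9       125.00       109.5667       986.1001
  10   10,125.00     8,745.8985    87,458.9848
  Σ                  9,792.2258    92,588.5137
Price P = Σ PV = 9,792.2258.
Macaulay duration = Σ(t·PV) / P = 92,588.5137 / 9,792.2258 = 9.45531 half-year periods.
In years: 9.45531 / 2 = 4.72765 years.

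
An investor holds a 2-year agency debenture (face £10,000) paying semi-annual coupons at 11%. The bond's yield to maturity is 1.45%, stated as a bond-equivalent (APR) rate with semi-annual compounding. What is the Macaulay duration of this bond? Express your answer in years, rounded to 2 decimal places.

Periodic yield y = 0.00725. Discount each cash flow and weight by its period:
  t   CF        PV=CF/(1+0.00725)^t    t·PV
  1       550.00       546.0412       546.0412
  2       550.00       542.1109     1,084.2218
  3       550.00       538.2089     1,614.6266
  4    10,550.00    10,249.5159    40,998.0638
  Σ                 11,875.8769    44,242.9534
Price P = Σ PV = 11,875.8769.
Macaulay duration = Σ(t·PV) / P = 44,242.9534 / 11,875.8769 = 3.72545 half-year periods.
In years: 3.72545 / 2 = 1.86272 years.

1.86 years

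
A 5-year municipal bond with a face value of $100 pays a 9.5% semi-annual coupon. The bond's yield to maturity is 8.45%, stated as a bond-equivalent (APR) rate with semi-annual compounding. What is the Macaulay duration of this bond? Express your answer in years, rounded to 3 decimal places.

Periodic yield y = 0.04225. Discount each cash flow and weight by its period:
  t   CF        PV=CF/(1+0.04225)^t    t·PV
  1         4.75         4.5574         4.5574
  2         4.75         4.3727         8.7454
  3         4.75         4.1954        12.5863
  4         4.75         4.0254        16.1015
  5         4.75         3.8622        19.3110
  6         4.75         3.7056        22.2338
  7         4.75         3.5554        24.8879
  8         4.75         3.4113        27.2903
  9         4.75         3.2730        29.4570
  10      104.75        69.2524       692.5243
  Σ                    104.2109       857.6949
Price P = Σ PV = 104.2109.
Macaulay duration = Σ(t·PV) / P = 857.6949 / 104.2109 = 8.23037 half-year periods.
In years: 8.23037 / 2 = 4.11519 years.

4.115 years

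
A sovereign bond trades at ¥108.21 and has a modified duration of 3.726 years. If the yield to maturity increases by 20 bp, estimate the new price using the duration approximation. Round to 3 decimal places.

¥107.404

Duration approximation: ΔP/P ≈ -D_mod · Δy = -3.726 × (+0.002) = -0.007452.
New price ≈ 108.21 × (1 - 0.007452) = 107.40361908.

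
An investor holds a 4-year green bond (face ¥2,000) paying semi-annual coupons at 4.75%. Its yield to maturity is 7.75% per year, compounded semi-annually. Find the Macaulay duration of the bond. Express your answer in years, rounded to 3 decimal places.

Periodic yield y = 0.03875. Discount each cash flow and weight by its period:
  t   CF        PV=CF/(1+0.03875)^t    t·PV
  1        47.50        45.7280        45.7280
  2        47.50        44.0222        88.0444
  3        47.50        42.3800       127.1399
  4        47.50        40.7990       163.1960
  5        47.50        39.2770       196.3851
  6        47.50        37.8118       226.8708
  7        47.50        36.4013       254.8088
  8     2,047.50     1,510.5518    12,084.4142
  Σ                  1,796.9710    13,186.5871
Price P = Σ PV = 1,796.9710.
Macaulay duration = Σ(t·PV) / P = 13,186.5871 / 1,796.9710 = 7.33823 half-year periods.
In years: 7.33823 / 2 = 3.66912 years.

3.669 years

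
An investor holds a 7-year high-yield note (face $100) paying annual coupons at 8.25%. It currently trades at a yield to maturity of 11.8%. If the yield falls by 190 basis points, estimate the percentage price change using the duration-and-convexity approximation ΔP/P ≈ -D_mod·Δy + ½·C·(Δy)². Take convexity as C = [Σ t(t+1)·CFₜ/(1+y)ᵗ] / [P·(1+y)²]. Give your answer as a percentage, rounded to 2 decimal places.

+9.82%

With y = 0.118:
  t   CF        PV=CF/(1+0.118)^t    t·PV        t(t+1)·PV
  1         8.25         7.3792         7.3792          14.7585
  2         8.25         6.6004        13.2008          39.6024
  3         8.25         5.9038        17.7113          70.8451
  4         8.25         5.2806        21.1226         105.6128
  5         8.25         4.7233        23.6165         141.6988
  6         8.25         4.2248        25.3486         177.4404
  7       108.25        49.5833       347.0830       2,776.6639
  Σ                     83.6954       455.4620       3,326.6219
P = 83.6954; D_Mac = 5.44190 yrs; D_mod = 4.86753 yrs; C = 31.79935.
Duration effect: -4.86753 × (-0.019) = +0.092483
Convexity effect: 0.5 × 31.79935 × (-0.019)² = +0.0057398
ΔP/P ≈ +0.092483 + 0.0057398 = +0.098223 = +9.8223%.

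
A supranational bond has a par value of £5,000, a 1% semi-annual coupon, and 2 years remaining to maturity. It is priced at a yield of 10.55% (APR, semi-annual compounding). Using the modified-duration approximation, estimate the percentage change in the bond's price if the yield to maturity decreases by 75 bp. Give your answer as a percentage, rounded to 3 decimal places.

Periodic yield y = 0.05275. Modified duration first:
  t   CF        PV=CF/(1+0.05275)^t    t·PV
  1        25.00        23.7473        23.7473
  2        25.00        22.5574        45.1148
  3        25.00        21.4271        64.2814
  4     5,025.00     4,091.0526    16,364.2105
  Σ                  4,158.7845    16,497.3541
P = 4,158.7845; D_Mac = 3.96687 half-year periods = 1.98343 yrs; D_mod = 1.98343/(1+0.05275) = 1.88405 yrs.
ΔP/P ≈ -D_mod · Δy = -1.88405 × (-0.0075) = +0.014130 = +1.4130%.

+1.413%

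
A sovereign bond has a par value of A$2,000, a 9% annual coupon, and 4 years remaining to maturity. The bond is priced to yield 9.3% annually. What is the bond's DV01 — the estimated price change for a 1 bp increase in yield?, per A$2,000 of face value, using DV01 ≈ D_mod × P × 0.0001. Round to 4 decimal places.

Periodic yield y = 0.093.
  t   CF        PV=CF/(1+0.093)^t    t·PV
  1       180.00       164.6844       164.6844
  2       180.00       150.6719       301.3437
  3       180.00       137.8517       413.5550
  4     2,180.00     1,527.4811     6,109.9244
  Σ                  1,980.6890     6,989.5075
P = 1,980.6890; D_Mac = 3.52883 yrs; D_mod = 3.22857 yrs.
DV01 ≈ 3.22857 × 1,980.6890 × 0.0001 = 0.639479.

A$0.6395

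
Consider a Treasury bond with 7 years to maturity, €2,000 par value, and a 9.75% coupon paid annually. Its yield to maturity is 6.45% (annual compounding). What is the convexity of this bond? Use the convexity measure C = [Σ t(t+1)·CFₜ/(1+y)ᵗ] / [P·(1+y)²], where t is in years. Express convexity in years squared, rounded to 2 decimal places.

With y = 0.0645:
  t   CF        PV=CF/(1+0.0645)^t    t·PV        t(t+1)·PV
  1       195.00       183.1846       183.1846         366.3692
  2       195.00       172.0851       344.1702       1,032.5106
  3       195.00       161.6582       484.9745       1,939.8978
  4       195.00       151.8630       607.4520       3,037.2598
  5       195.00       142.6613       713.3067       4,279.8400
  6       195.00       134.0172       804.1033       5,628.7234
  7     2,195.00     1,417.1469     9,920.0281      79,360.2251
  Σ                  2,362.6163    13,057.2194      95,644.8260
P = 2,362.6163.
Convexity = Σ t(t+1)·PV / [P·(1+y)²] = 95,644.8260 / (2,362.6163 × 1.133160) = 35.72539.

35.73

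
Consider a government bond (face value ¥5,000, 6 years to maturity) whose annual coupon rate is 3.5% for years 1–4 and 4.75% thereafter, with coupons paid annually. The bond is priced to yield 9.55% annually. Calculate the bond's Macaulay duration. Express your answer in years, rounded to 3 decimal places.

5.419 years

Periodic yield y = 0.0955. Discount each cash flow and weight by its year:
  t   CF        PV=CF/(1+0.0955)^t    t·PV
  1       175.00       159.7444       159.7444
  2       175.00       145.8187       291.6374
  3       175.00       133.1070       399.3210
  4       175.00       121.5034       486.0137
  5       237.50       150.5226       752.6130
  6     5,237.50     3,030.0496    18,180.2979
  Σ                  3,740.7458    20,269.6274
Price P = Σ PV = 3,740.7458.
Macaulay duration = Σ(t·PV) / P = 20,269.6274 / 3,740.7458 = 5.41861 years.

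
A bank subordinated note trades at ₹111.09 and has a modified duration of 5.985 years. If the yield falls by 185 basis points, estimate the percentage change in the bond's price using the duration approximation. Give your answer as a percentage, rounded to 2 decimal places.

Duration approximation: ΔP/P ≈ -D_mod · Δy = -5.985 × (-0.0185) = +0.1107225.
As a percentage: +11.07225%.

+11.07%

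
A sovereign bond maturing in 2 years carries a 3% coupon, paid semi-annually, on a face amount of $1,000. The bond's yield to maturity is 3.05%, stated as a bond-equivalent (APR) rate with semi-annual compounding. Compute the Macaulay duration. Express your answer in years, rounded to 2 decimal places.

1.96 years

Periodic yield y = 0.01525. Discount each cash flow and weight by its period:
  t   CF        PV=CF/(1+0.01525)^t    t·PV
  1        15.00        14.7747        14.7747
  2        15.00        14.5528        29.1055
  3        15.00        14.3342        43.0025
  4     1,015.00       955.3754     3,821.5016
  Σ                    999.0370     3,908.3842
Price P = Σ PV = 999.0370.
Macaulay duration = Σ(t·PV) / P = 3,908.3842 / 999.0370 = 3.91215 half-year periods.
In years: 3.91215 / 2 = 1.95608 years.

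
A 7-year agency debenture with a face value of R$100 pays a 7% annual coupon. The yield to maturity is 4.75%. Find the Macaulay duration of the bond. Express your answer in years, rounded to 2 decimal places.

Periodic yield y = 0.0475. Discount each cash flow and weight by its year:
  t   CF        PV=CF/(1+0.0475)^t    t·PV
  1         7.00         6.6826         6.6826
  2         7.00         6.3795        12.7591
  3         7.00         6.0903        18.2708
  4         7.00         5.8141        23.2564
  5         7.00         5.5504        27.7522
  6         7.00         5.2988        31.7925
  7       107.00        77.3224       541.2571
  Σ                    113.1381       661.7707
Price P = Σ PV = 113.1381.
Macaulay duration = Σ(t·PV) / P = 661.7707 / 113.1381 = 5.84923 years.

5.85 years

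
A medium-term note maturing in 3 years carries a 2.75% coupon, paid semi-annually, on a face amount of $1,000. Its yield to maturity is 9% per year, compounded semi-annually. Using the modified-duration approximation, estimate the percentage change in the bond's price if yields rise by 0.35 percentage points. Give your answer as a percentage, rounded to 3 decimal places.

-0.968%

Periodic yield y = 0.045. Modified duration first:
  t   CF        PV=CF/(1+0.045)^t    t·PV
  1        13.75        13.1579        13.1579
  2        13.75        12.5913        25.1826
  3        13.75        12.0491        36.1472
  4        13.75        11.5302        46.1209
  5        13.75        11.0337        55.1685
  6     1,013.75       778.4543     4,670.7258
  Σ                    838.8165     4,846.5029
P = 838.8165; D_Mac = 5.77779 half-year periods = 2.88889 yrs; D_mod = 2.88889/(1+0.045) = 2.76449 yrs.
ΔP/P ≈ -D_mod · Δy = -2.76449 × (+0.0035) = -0.009676 = -0.9676%.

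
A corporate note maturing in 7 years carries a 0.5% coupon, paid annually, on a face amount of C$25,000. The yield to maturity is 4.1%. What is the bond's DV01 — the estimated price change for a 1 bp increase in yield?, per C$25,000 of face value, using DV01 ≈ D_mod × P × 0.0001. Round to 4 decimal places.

C$12.9648

Periodic yield y = 0.041.
  t   CF        PV=CF/(1+0.041)^t    t·PV
  1       125.00       120.0768       120.0768
  2       125.00       115.3476       230.6952
  3       125.00       110.8046       332.4138
  4       125.00       106.4405       425.7622
  5       125.00       102.2484       511.2418
  6       125.00        98.2213       589.3277
  7    25,125.00    18,964.9178   132,754.4244
  Σ                 19,618.0570   134,963.9420
P = 19,618.0570; D_Mac = 6.87958 yrs; D_mod = 6.60862 yrs.
DV01 ≈ 6.60862 × 19,618.0570 × 0.0001 = 12.964836.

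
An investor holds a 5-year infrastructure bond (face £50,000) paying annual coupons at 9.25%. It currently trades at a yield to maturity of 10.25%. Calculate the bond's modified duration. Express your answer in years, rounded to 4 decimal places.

Periodic yield y = 0.1025. First find Macaulay duration:
  t   CF        PV=CF/(1+0.1025)^t    t·PV
  1     4,625.00     4,195.0113     4,195.0113
  2     4,625.00     3,804.9989     7,609.9979
  3     4,625.00     3,451.2462    10,353.7386
  4     4,625.00     3,130.3820    12,521.5282
  5    54,625.00    33,535.0115   167,675.0574
  Σ                 48,116.6500   202,355.3334
P = 48,116.6500; Macaulay duration = 202,355.3334 / 48,116.6500 = 4.20552 years.
Modified duration = D_Mac / (1 + y) = 4.20552 / 1.1025 = 3.81453 years.

3.8145 years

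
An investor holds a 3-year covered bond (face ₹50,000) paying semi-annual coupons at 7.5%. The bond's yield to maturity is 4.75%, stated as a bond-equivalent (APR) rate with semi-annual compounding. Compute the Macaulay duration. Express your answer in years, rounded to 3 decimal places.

2.752 years

Periodic yield y = 0.02375. Discount each cash flow and weight by its period:
  t   CF        PV=CF/(1+0.02375)^t    t·PV
  1     1,875.00     1,831.5018     1,831.5018
  2     1,875.00     1,789.0128     3,578.0256
  3     1,875.00     1,747.5094     5,242.5283
  4     1,875.00     1,706.9689     6,827.8757
  5     1,875.00     1,667.3689     8,336.8445
  6    51,875.00    45,060.3563   270,362.1376
  Σ                 53,802.7181   296,178.9135
Price P = Σ PV = 53,802.7181.
Macaulay duration = Σ(t·PV) / P = 296,178.9135 / 53,802.7181 = 5.50491 half-year periods.
In years: 5.50491 / 2 = 2.75245 years.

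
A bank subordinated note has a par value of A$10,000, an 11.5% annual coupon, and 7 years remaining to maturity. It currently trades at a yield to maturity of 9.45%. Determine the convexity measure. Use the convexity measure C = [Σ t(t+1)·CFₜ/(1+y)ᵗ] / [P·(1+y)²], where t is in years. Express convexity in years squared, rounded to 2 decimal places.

With y = 0.0945:
  t   CF        PV=CF/(1+0.0945)^t    t·PV        t(t+1)·PV
  1     1,150.00     1,050.7081     1,050.7081       2,101.4162
  2     1,150.00       959.9891     1,919.9782       5,759.9347
  3     1,150.00       877.1029     2,631.3087      10,525.2347
  4     1,150.00       801.3731     3,205.4925      16,027.4626
  5     1,150.00       732.1819     3,660.9097      21,965.4581
  6     1,150.00       668.9648     4,013.7886      28,096.5202
  7    11,150.00     5,926.0390    41,482.2731     331,858.1846
  Σ                 11,016.3589    57,964.4589     416,334.2111
P = 11,016.3589.
Convexity = Σ t(t+1)·PV / [P·(1+y)²] = 416,334.2111 / (11,016.3589 × 1.197930) = 31.54805.

31.55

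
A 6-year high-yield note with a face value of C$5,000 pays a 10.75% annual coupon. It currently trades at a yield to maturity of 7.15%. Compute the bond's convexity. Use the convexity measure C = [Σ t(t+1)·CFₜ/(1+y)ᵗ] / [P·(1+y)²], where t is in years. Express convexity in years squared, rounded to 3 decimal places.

27.124

With y = 0.0715:
  t   CF        PV=CF/(1+0.0715)^t    t·PV        t(t+1)·PV
  1       537.50       501.6332       501.6332       1,003.2664
  2       537.50       468.1598       936.3196       2,808.9588
  3       537.50       436.9200     1,310.7601       5,243.0402
  4       537.50       407.7648     1,631.0593       8,155.2966
  5       537.50       380.5551     1,902.7757      11,416.6542
  6     5,537.50     3,658.9855    21,953.9129     153,677.3905
  Σ                  5,854.0185    28,236.4608     182,304.6068
P = 5,854.0185.
Convexity = Σ t(t+1)·PV / [P·(1+y)²] = 182,304.6068 / (5,854.0185 × 1.148112) = 27.12434.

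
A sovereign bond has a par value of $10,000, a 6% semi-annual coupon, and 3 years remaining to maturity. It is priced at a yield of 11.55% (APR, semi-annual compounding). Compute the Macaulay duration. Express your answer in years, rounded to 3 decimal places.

Periodic yield y = 0.05775. Discount each cash flow and weight by its period:
  t   CF        PV=CF/(1+0.05775)^t    t·PV
  1       300.00       283.6209       283.6209
  2       300.00       268.1360       536.2721
  3       300.00       253.4966       760.4898
  4       300.00       239.6564       958.6258
  5       300.00       226.5719     1,132.8596
  6    10,300.00     7,354.2607    44,125.5642
  Σ                  8,625.7426    47,797.4323
Price P = Σ PV = 8,625.7426.
Macaulay duration = Σ(t·PV) / P = 47,797.4323 / 8,625.7426 = 5.54125 half-year periods.
In years: 5.54125 / 2 = 2.77063 years.

2.771 years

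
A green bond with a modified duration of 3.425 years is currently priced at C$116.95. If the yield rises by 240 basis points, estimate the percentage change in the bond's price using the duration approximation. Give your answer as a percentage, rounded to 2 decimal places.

Duration approximation: ΔP/P ≈ -D_mod · Δy = -3.425 × (+0.024) = -0.082200.
As a percentage: -8.2200%.

-8.22%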